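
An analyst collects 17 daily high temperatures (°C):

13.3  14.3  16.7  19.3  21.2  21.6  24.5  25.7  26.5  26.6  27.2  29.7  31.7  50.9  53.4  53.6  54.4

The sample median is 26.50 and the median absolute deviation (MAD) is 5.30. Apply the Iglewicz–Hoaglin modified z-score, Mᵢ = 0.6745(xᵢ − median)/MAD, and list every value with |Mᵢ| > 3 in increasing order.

50.9, 53.4, 53.6, 54.4

|Mᵢ| > 3 ⇔ |xᵢ − 26.50| > 3·5.30/0.6745 = 23.57.
So outliers lie outside [2.93, 50.07].
50.9: M = 3.11 → outlier.
53.4: M = 3.42 → outlier.
53.6: M = 3.45 → outlier.
54.4: M = 3.55 → outlier.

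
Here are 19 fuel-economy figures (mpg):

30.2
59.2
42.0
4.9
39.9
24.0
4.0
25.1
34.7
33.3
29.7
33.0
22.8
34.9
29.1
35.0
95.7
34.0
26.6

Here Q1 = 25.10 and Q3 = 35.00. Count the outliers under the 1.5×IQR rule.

IQR = 9.90; fences at 25.10 − 14.85 = 10.25 and 35.00 + 14.85 = 49.85.
Outside the cutoffs: 4.0, 4.9, 59.2, 95.7.

4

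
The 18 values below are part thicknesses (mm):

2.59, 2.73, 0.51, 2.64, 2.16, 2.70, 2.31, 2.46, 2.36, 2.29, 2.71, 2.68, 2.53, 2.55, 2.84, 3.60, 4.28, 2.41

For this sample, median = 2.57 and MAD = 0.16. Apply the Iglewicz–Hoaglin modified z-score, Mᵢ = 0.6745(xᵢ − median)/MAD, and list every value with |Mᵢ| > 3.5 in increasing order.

0.51, 3.60, 4.28

|Mᵢ| > 3.5 ⇔ |xᵢ − 2.57| > 3.5·0.16/0.6745 = 0.83.
So outliers lie outside [1.74, 3.40].
0.51: M = -8.68 → outlier.
3.60: M = 4.34 → outlier.
4.28: M = 7.21 → outlier.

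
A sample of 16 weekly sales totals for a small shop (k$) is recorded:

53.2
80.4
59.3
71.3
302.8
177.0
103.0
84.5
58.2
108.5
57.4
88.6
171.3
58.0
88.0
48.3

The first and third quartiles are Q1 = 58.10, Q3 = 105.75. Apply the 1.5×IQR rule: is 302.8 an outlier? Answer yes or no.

yes

IQR = Q3 − Q1 = 105.75 − 58.10 = 47.65.
Lower fence = Q1 − 1.5·IQR = 58.10 − 71.475 = -13.375.
Upper fence = Q3 + 1.5·IQR = 105.75 + 71.475 = 177.225.
302.8 lies above the upper fence.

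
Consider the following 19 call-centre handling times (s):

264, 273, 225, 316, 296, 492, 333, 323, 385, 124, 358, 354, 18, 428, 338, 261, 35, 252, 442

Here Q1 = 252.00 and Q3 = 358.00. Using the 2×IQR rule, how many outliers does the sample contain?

2

IQR = 106.00; fences at 252.00 − 212.00 = 40.00 and 358.00 + 212.00 = 570.00.
Outside the cutoffs: 18, 35.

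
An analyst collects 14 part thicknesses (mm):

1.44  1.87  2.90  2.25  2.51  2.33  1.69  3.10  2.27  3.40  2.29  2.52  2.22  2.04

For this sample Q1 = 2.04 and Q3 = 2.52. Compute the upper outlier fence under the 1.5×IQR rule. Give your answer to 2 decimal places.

3.24

IQR = Q3 − Q1 = 2.52 − 2.04 = 0.48.
Lower fence = Q1 − 1.5·IQR = 2.04 − 0.72 = 1.32.
Upper fence = Q3 + 1.5·IQR = 2.52 + 0.72 = 3.24.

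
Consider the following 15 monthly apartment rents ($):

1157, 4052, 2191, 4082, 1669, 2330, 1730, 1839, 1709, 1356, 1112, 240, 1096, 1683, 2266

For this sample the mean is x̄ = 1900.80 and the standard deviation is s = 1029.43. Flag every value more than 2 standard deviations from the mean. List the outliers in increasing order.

4052, 4082

Cutoffs at x̄ ± 2s: 1900.80 ± 2·1029.43 = [-158.06, 3959.66].
4052: z = 2.09, |z| > 2 → outlier.
4082: z = 2.12, |z| > 2 → outlier.
Every other value lies within [-158.06, 3959.66].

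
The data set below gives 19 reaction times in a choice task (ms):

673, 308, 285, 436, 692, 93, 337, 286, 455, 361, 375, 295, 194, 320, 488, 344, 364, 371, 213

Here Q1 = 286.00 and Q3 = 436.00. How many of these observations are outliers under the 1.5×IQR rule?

2

IQR = 150.00; fences at 286.00 − 225.00 = 61.00 and 436.00 + 225.00 = 661.00.
Outside the cutoffs: 673, 692.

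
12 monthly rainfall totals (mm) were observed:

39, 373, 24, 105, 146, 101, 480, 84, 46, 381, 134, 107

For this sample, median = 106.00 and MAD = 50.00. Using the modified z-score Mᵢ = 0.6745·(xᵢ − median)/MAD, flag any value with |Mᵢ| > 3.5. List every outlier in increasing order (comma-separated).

373, 381, 480

|Mᵢ| > 3.5 ⇔ |xᵢ − 106.00| > 3.5·50.00/0.6745 = 259.45.
So outliers lie outside [-153.45, 365.45].
373: M = 3.60 → outlier.
381: M = 3.71 → outlier.
480: M = 5.05 → outlier.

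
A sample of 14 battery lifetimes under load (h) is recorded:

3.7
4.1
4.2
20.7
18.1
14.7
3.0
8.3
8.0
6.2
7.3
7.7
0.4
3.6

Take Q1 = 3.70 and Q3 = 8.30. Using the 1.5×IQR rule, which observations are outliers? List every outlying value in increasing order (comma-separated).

IQR = Q3 − Q1 = 8.30 − 3.70 = 4.60.
Lower fence = Q1 − 1.5·IQR = 3.70 − 6.90 = -3.20.
Upper fence = Q3 + 1.5·IQR = 8.30 + 6.90 = 15.20.
18.1 > 15.20 → outlier.
20.7 > 15.20 → outlier.
All remaining values lie within [-3.20, 15.20].

18.1, 20.7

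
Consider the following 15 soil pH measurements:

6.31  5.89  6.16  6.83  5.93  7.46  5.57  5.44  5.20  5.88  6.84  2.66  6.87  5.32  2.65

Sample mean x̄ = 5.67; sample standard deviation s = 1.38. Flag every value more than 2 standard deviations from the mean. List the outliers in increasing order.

2.65, 2.66

Cutoffs at x̄ ± 2s: 5.67 ± 2·1.38 = [2.91, 8.43].
2.65: z = -2.19, |z| > 2 → outlier.
2.66: z = -2.18, |z| > 2 → outlier.
Every other value lies within [2.91, 8.43].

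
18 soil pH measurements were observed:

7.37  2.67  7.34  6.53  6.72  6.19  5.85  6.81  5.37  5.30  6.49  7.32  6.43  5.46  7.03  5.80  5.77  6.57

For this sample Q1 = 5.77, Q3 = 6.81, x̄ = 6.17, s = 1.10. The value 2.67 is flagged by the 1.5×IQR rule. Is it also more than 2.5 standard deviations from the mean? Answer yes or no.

yes

z = (2.67 − 6.17) / 1.10 = -3.18.
|z| = 3.18 > 2.5.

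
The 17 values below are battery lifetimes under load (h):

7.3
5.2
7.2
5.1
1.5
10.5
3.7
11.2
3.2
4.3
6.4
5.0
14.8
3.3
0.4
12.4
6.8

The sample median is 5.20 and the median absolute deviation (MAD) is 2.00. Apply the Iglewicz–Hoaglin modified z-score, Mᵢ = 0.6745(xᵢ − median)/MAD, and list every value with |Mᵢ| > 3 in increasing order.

|Mᵢ| > 3 ⇔ |xᵢ − 5.20| > 3·2.00/0.6745 = 8.90.
So outliers lie outside [-3.70, 14.10].
14.8: M = 3.24 → outlier.

14.8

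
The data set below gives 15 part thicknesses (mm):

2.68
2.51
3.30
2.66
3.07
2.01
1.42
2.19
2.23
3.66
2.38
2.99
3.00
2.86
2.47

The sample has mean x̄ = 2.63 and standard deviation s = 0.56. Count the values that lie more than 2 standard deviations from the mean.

Cutoffs: x̄ ± 2s = [1.51, 3.75].
Outside the cutoffs: 1.42.

1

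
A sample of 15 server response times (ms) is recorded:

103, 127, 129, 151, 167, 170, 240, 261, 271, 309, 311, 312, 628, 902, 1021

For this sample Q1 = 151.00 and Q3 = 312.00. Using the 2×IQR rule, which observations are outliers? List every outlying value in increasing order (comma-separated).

902, 1021

IQR = Q3 − Q1 = 312.00 − 151.00 = 161.00.
Lower fence = Q1 − 2·IQR = 151.00 − 322.00 = -171.00.
Upper fence = Q3 + 2·IQR = 312.00 + 322.00 = 634.00.
902 > 634.00 → outlier.
1021 > 634.00 → outlier.
All remaining values lie within [-171.00, 634.00].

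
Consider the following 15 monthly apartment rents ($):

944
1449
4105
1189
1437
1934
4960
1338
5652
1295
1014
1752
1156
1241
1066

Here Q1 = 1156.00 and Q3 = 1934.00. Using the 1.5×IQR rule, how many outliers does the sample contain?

IQR = 778.00; fences at 1156.00 − 1167.00 = -11.00 and 1934.00 + 1167.00 = 3101.00.
Outside the cutoffs: 4105, 4960, 5652.

3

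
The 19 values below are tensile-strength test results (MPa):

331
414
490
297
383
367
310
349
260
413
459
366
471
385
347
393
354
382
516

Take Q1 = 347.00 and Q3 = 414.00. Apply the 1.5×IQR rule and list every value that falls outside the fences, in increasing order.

IQR = Q3 − Q1 = 414.00 − 347.00 = 67.00.
Lower fence = Q1 − 1.5·IQR = 347.00 − 100.50 = 246.50.
Upper fence = Q3 + 1.5·IQR = 414.00 + 100.50 = 514.50.
516 > 514.50 → outlier.
All remaining values lie within [246.50, 514.50].

516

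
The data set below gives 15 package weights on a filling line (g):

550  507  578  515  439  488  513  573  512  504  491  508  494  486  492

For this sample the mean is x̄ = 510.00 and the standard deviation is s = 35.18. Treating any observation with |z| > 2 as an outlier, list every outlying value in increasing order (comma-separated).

439

Cutoffs at x̄ ± 2s: 510.00 ± 2·35.18 = [439.64, 580.36].
439: z = -2.02, |z| > 2 → outlier.
Every other value lies within [439.64, 580.36].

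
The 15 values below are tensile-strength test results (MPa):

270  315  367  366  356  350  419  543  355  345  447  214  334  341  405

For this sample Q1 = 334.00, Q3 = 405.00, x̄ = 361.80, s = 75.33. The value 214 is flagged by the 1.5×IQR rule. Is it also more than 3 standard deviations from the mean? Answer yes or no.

z = (214 − 361.80) / 75.33 = -1.96.
|z| = 1.96 ≤ 3.

no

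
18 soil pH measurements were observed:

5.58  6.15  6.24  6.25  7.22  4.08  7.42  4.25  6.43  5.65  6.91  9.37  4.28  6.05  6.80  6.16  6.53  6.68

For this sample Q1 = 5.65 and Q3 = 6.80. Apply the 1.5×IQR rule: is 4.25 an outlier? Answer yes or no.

IQR = Q3 − Q1 = 6.80 − 5.65 = 1.15.
Lower fence = Q1 − 1.5·IQR = 5.65 − 1.725 = 3.925.
Upper fence = Q3 + 1.5·IQR = 6.80 + 1.725 = 8.525.
4.25 lies within [3.925, 8.525].

no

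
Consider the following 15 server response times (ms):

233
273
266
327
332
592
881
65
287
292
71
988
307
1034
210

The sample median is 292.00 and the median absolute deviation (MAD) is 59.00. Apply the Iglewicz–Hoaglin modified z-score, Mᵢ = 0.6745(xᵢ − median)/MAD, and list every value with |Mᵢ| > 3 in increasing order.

592, 881, 988, 1034

|Mᵢ| > 3 ⇔ |xᵢ − 292.00| > 3·59.00/0.6745 = 262.42.
So outliers lie outside [29.58, 554.42].
592: M = 3.43 → outlier.
881: M = 6.73 → outlier.
988: M = 7.96 → outlier.
1034: M = 8.48 → outlier.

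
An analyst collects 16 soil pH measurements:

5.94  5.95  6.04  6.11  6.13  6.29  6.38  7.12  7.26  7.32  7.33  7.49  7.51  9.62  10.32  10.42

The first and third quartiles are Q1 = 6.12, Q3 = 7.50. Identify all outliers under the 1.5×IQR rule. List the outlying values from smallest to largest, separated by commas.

9.62, 10.32, 10.42

IQR = Q3 − Q1 = 7.50 − 6.12 = 1.38.
Lower fence = Q1 − 1.5·IQR = 6.12 − 2.07 = 4.05.
Upper fence = Q3 + 1.5·IQR = 7.50 + 2.07 = 9.57.
9.62 > 9.57 → outlier.
10.32 > 9.57 → outlier.
10.42 > 9.57 → outlier.
All remaining values lie within [4.05, 9.57].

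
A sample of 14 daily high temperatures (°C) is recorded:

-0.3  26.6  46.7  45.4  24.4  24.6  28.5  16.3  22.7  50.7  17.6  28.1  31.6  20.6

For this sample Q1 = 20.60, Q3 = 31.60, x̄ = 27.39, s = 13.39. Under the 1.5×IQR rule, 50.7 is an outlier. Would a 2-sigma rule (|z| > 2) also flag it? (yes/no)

z = (50.7 − 27.39) / 13.39 = 1.74.
|z| = 1.74 ≤ 2.

no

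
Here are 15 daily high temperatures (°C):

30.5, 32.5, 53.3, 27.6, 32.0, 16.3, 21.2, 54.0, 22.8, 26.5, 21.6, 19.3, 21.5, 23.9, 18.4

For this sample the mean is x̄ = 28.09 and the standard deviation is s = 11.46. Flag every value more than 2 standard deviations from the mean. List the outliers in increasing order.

Cutoffs at x̄ ± 2s: 28.09 ± 2·11.46 = [5.17, 51.01].
53.3: z = 2.20, |z| > 2 → outlier.
54.0: z = 2.26, |z| > 2 → outlier.
Every other value lies within [5.17, 51.01].

53.3, 54.0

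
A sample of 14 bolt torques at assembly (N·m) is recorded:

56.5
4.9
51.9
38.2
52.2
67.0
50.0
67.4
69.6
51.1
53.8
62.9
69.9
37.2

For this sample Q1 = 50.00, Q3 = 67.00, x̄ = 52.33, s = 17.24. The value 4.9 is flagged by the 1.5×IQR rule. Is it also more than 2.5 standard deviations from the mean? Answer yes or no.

yes

z = (4.9 − 52.33) / 17.24 = -2.75.
|z| = 2.75 > 2.5.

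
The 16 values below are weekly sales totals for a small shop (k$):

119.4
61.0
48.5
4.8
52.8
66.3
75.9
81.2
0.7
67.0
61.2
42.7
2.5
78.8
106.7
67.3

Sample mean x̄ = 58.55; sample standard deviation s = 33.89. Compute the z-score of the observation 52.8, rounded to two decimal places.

-0.17

z = (52.8 − 58.55) / 33.89 = -0.17.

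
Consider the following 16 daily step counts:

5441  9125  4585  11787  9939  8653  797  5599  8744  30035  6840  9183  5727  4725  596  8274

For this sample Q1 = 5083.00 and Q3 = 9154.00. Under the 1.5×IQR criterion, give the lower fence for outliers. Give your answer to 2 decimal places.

IQR = Q3 − Q1 = 9154.00 − 5083.00 = 4071.00.
Lower fence = Q1 − 1.5·IQR = 5083.00 − 6106.50 = -1023.50.
Upper fence = Q3 + 1.5·IQR = 9154.00 + 6106.50 = 15260.50.

-1023.50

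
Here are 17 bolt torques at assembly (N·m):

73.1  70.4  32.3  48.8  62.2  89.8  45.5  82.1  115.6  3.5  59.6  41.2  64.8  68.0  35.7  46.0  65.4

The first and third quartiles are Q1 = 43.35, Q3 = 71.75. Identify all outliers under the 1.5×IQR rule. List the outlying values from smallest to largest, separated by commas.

IQR = Q3 − Q1 = 71.75 − 43.35 = 28.40.
Lower fence = Q1 − 1.5·IQR = 43.35 − 42.60 = 0.75.
Upper fence = Q3 + 1.5·IQR = 71.75 + 42.60 = 114.35.
115.6 > 114.35 → outlier.
All remaining values lie within [0.75, 114.35].

115.6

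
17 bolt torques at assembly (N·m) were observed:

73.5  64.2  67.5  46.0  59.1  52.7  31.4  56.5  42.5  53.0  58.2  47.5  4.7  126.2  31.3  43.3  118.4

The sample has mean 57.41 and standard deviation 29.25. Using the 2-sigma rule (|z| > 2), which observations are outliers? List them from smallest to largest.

Cutoffs at x̄ ± 2s: 57.41 ± 2·29.25 = [-1.09, 115.91].
118.4: z = 2.09, |z| > 2 → outlier.
126.2: z = 2.35, |z| > 2 → outlier.
Every other value lies within [-1.09, 115.91].

118.4, 126.2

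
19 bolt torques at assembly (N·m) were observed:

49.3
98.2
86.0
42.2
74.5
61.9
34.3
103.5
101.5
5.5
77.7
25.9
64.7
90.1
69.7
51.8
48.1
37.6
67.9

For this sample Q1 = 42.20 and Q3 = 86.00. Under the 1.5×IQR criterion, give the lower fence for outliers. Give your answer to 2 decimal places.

-23.50

IQR = Q3 − Q1 = 86.00 − 42.20 = 43.80.
Lower fence = Q1 − 1.5·IQR = 42.20 − 65.70 = -23.50.
Upper fence = Q3 + 1.5·IQR = 86.00 + 65.70 = 151.70.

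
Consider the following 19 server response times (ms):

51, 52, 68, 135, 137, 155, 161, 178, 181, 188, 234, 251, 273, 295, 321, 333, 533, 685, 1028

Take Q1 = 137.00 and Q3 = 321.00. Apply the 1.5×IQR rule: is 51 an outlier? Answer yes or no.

IQR = Q3 − Q1 = 321.00 − 137.00 = 184.00.
Lower fence = Q1 − 1.5·IQR = 137.00 − 276.00 = -139.00.
Upper fence = Q3 + 1.5·IQR = 321.00 + 276.00 = 597.00.
51 lies within [-139.00, 597.00].

no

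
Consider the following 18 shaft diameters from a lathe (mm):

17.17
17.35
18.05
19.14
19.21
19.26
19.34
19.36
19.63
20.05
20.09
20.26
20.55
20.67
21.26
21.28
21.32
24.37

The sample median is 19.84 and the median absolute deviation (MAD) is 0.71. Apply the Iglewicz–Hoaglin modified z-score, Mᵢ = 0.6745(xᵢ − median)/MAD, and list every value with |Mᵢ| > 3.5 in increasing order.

24.37

|Mᵢ| > 3.5 ⇔ |xᵢ − 19.84| > 3.5·0.71/0.6745 = 3.68.
So outliers lie outside [16.16, 23.52].
24.37: M = 4.30 → outlier.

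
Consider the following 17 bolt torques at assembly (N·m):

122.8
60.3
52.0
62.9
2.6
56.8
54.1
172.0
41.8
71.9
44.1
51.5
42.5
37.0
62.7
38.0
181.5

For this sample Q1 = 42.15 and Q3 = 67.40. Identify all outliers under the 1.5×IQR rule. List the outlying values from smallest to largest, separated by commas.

IQR = Q3 − Q1 = 67.40 − 42.15 = 25.25.
Lower fence = Q1 − 1.5·IQR = 42.15 − 37.875 = 4.275.
Upper fence = Q3 + 1.5·IQR = 67.40 + 37.875 = 105.275.
2.6 < 4.275 → outlier.
122.8 > 105.275 → outlier.
172.0 > 105.275 → outlier.
181.5 > 105.275 → outlier.
All remaining values lie within [4.275, 105.275].

2.6, 122.8, 172.0, 181.5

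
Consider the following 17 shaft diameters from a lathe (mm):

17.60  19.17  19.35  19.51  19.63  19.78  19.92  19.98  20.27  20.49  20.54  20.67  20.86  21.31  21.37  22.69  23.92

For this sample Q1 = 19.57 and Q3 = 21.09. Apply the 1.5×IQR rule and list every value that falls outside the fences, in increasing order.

23.92

IQR = Q3 − Q1 = 21.09 − 19.57 = 1.52.
Lower fence = Q1 − 1.5·IQR = 19.57 − 2.28 = 17.29.
Upper fence = Q3 + 1.5·IQR = 21.09 + 2.28 = 23.37.
23.92 > 23.37 → outlier.
All remaining values lie within [17.29, 23.37].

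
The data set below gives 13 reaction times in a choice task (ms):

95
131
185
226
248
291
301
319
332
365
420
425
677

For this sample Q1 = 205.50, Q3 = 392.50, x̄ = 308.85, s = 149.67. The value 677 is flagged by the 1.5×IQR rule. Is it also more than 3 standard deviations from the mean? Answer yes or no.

z = (677 − 308.85) / 149.67 = 2.46.
|z| = 2.46 ≤ 3.

no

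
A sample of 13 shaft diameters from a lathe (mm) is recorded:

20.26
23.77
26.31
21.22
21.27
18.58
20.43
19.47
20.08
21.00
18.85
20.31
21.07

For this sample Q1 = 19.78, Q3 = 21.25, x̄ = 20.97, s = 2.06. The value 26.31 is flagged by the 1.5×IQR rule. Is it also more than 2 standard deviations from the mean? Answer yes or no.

yes

z = (26.31 − 20.97) / 2.06 = 2.59.
|z| = 2.59 > 2.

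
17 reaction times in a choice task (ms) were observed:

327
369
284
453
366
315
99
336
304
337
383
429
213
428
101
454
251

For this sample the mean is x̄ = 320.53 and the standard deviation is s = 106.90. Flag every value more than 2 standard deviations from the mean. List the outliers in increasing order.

Cutoffs at x̄ ± 2s: 320.53 ± 2·106.90 = [106.73, 534.33].
99: z = -2.07, |z| > 2 → outlier.
101: z = -2.05, |z| > 2 → outlier.
Every other value lies within [106.73, 534.33].

99, 101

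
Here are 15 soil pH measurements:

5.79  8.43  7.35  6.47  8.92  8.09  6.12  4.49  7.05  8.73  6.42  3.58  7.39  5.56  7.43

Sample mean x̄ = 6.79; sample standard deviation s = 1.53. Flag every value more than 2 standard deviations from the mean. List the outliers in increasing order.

3.58

Cutoffs at x̄ ± 2s: 6.79 ± 2·1.53 = [3.73, 9.85].
3.58: z = -2.10, |z| > 2 → outlier.
Every other value lies within [3.73, 9.85].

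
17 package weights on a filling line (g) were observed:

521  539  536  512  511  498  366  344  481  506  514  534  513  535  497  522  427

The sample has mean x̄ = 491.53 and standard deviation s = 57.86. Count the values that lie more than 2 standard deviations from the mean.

2

Cutoffs: x̄ ± 2s = [375.81, 607.25].
Outside the cutoffs: 344, 366.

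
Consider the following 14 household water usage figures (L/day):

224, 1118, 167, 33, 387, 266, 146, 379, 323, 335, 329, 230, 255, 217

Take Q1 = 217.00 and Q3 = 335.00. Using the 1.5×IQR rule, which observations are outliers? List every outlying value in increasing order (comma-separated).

33, 1118

IQR = Q3 − Q1 = 335.00 − 217.00 = 118.00.
Lower fence = Q1 − 1.5·IQR = 217.00 − 177.00 = 40.00.
Upper fence = Q3 + 1.5·IQR = 335.00 + 177.00 = 512.00.
33 < 40.00 → outlier.
1118 > 512.00 → outlier.
All remaining values lie within [40.00, 512.00].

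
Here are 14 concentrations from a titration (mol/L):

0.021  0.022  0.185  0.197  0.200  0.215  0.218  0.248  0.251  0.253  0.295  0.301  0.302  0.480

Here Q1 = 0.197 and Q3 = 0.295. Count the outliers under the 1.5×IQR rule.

IQR = 0.098; fences at 0.197 − 0.147 = 0.050 and 0.295 + 0.147 = 0.442.
Outside the cutoffs: 0.021, 0.022, 0.480.

3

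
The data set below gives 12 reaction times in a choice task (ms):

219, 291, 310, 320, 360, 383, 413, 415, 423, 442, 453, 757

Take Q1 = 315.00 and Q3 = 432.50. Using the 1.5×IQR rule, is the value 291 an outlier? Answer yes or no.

IQR = Q3 − Q1 = 432.50 − 315.00 = 117.50.
Lower fence = Q1 − 1.5·IQR = 315.00 − 176.25 = 138.75.
Upper fence = Q3 + 1.5·IQR = 432.50 + 176.25 = 608.75.
291 lies within [138.75, 608.75].

no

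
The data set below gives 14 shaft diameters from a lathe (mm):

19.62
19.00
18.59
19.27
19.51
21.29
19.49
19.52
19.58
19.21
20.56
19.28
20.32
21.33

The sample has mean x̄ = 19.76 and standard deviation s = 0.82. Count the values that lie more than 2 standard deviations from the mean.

0

Cutoffs: x̄ ± 2s = [18.12, 21.40].
Every value lies within the cutoffs.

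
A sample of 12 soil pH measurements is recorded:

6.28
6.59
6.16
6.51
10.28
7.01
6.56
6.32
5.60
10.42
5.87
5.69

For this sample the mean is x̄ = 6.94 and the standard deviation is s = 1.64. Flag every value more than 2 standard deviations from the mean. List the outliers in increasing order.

10.28, 10.42

Cutoffs at x̄ ± 2s: 6.94 ± 2·1.64 = [3.66, 10.22].
10.28: z = 2.04, |z| > 2 → outlier.
10.42: z = 2.12, |z| > 2 → outlier.
Every other value lies within [3.66, 10.22].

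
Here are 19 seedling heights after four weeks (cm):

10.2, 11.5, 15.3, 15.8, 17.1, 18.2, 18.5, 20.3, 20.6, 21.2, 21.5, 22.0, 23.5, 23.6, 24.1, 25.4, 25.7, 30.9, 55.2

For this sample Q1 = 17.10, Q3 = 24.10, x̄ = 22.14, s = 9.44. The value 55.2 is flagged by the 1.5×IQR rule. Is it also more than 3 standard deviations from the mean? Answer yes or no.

yes

z = (55.2 − 22.14) / 9.44 = 3.50.
|z| = 3.50 > 3.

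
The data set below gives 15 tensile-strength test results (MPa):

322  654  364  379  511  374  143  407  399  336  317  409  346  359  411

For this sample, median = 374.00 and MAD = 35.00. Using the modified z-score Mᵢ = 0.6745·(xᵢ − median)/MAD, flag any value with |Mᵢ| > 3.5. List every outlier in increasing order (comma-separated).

|Mᵢ| > 3.5 ⇔ |xᵢ − 374.00| > 3.5·35.00/0.6745 = 181.62.
So outliers lie outside [192.38, 555.62].
143: M = -4.45 → outlier.
654: M = 5.40 → outlier.

143, 654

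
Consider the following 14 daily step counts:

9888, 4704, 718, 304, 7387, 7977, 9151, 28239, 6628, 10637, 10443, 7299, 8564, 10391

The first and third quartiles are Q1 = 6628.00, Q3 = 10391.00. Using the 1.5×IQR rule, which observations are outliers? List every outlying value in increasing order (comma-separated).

IQR = Q3 − Q1 = 10391.00 − 6628.00 = 3763.00.
Lower fence = Q1 − 1.5·IQR = 6628.00 − 5644.50 = 983.50.
Upper fence = Q3 + 1.5·IQR = 10391.00 + 5644.50 = 16035.50.
304 < 983.50 → outlier.
718 < 983.50 → outlier.
28239 > 16035.50 → outlier.
All remaining values lie within [983.50, 16035.50].

304, 718, 28239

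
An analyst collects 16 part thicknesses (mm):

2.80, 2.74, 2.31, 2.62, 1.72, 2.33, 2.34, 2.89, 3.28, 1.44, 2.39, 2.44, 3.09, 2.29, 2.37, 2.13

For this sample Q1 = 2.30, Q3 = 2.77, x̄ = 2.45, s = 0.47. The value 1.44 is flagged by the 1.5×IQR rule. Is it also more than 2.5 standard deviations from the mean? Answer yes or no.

z = (1.44 − 2.45) / 0.47 = -2.15.
|z| = 2.15 ≤ 2.5.

no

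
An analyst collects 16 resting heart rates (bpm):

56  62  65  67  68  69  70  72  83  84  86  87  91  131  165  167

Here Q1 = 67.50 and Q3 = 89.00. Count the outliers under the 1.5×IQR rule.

3

IQR = 21.50; fences at 67.50 − 32.25 = 35.25 and 89.00 + 32.25 = 121.25.
Outside the cutoffs: 131, 165, 167.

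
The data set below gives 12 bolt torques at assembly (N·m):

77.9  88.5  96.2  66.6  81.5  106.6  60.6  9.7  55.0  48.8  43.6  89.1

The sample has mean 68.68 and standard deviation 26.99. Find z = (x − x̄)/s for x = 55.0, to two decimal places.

z = (55.0 − 68.68) / 26.99 = -0.51.

-0.51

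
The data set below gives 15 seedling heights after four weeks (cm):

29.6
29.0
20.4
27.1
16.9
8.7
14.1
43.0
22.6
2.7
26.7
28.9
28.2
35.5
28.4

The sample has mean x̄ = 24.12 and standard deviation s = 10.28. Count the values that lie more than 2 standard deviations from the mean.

Cutoffs: x̄ ± 2s = [3.56, 44.68].
Outside the cutoffs: 2.7.

1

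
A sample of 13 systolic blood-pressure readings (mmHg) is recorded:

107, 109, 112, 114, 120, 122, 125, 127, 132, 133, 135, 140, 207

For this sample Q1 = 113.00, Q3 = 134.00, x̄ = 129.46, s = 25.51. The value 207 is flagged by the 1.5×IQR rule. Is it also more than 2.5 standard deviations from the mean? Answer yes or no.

yes

z = (207 − 129.46) / 25.51 = 3.04.
|z| = 3.04 > 2.5.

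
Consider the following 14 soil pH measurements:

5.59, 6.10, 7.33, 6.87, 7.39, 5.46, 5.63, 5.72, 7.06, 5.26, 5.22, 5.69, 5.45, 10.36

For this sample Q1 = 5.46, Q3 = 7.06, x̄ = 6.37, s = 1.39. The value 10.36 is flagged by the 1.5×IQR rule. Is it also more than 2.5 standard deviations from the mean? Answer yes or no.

yes

z = (10.36 − 6.37) / 1.39 = 2.87.
|z| = 2.87 > 2.5.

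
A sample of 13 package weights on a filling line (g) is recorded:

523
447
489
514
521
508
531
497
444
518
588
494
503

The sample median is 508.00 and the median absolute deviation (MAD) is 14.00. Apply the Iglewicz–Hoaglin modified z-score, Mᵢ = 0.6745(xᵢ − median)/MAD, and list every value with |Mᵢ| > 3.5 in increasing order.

588

|Mᵢ| > 3.5 ⇔ |xᵢ − 508.00| > 3.5·14.00/0.6745 = 72.65.
So outliers lie outside [435.35, 580.65].
588: M = 3.85 → outlier.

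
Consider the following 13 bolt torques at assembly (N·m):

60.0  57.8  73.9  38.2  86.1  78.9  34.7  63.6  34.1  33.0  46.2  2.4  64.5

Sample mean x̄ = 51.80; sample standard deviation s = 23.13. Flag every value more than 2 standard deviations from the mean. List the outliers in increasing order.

Cutoffs at x̄ ± 2s: 51.80 ± 2·23.13 = [5.54, 98.06].
2.4: z = -2.14, |z| > 2 → outlier.
Every other value lies within [5.54, 98.06].

2.4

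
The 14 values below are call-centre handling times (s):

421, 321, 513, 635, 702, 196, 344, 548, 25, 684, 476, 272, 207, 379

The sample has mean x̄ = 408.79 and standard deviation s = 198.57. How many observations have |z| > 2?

Cutoffs: x̄ ± 2s = [11.65, 805.93].
Every value lies within the cutoffs.

0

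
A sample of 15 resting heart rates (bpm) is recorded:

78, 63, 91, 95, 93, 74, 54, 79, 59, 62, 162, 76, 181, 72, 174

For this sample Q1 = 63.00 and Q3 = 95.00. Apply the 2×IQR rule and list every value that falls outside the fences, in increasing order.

IQR = Q3 − Q1 = 95.00 − 63.00 = 32.00.
Lower fence = Q1 − 2·IQR = 63.00 − 64.00 = -1.00.
Upper fence = Q3 + 2·IQR = 95.00 + 64.00 = 159.00.
162 > 159.00 → outlier.
174 > 159.00 → outlier.
181 > 159.00 → outlier.
All remaining values lie within [-1.00, 159.00].

162, 174, 181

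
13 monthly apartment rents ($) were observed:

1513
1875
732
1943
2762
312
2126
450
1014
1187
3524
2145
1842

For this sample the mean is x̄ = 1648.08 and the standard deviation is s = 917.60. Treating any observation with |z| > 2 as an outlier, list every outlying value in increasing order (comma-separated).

3524

Cutoffs at x̄ ± 2s: 1648.08 ± 2·917.60 = [-187.12, 3483.28].
3524: z = 2.04, |z| > 2 → outlier.
Every other value lies within [-187.12, 3483.28].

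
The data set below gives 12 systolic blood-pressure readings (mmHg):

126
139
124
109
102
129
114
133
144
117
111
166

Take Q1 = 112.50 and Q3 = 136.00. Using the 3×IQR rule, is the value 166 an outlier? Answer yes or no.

no

IQR = Q3 − Q1 = 136.00 − 112.50 = 23.50.
Lower fence = Q1 − 3·IQR = 112.50 − 70.50 = 42.00.
Upper fence = Q3 + 3·IQR = 136.00 + 70.50 = 206.50.
166 lies within [42.00, 206.50].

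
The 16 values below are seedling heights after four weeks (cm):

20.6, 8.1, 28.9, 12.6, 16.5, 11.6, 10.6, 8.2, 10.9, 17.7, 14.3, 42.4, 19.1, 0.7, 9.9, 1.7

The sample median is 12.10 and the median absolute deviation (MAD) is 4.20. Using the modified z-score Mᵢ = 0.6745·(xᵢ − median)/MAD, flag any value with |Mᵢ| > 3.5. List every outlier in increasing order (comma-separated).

42.4

|Mᵢ| > 3.5 ⇔ |xᵢ − 12.10| > 3.5·4.20/0.6745 = 21.79.
So outliers lie outside [-9.69, 33.89].
42.4: M = 4.87 → outlier.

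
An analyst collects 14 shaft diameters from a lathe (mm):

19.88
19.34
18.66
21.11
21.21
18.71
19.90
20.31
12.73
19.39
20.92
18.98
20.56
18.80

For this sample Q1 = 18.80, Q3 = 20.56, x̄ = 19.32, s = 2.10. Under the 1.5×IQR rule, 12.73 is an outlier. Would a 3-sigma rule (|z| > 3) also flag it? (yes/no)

yes

z = (12.73 − 19.32) / 2.10 = -3.14.
|z| = 3.14 > 3.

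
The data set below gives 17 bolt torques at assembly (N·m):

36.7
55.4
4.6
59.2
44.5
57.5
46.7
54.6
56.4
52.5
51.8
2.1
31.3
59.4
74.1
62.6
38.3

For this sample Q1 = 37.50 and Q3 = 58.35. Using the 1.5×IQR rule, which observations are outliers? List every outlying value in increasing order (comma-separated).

2.1, 4.6

IQR = Q3 − Q1 = 58.35 − 37.50 = 20.85.
Lower fence = Q1 − 1.5·IQR = 37.50 − 31.275 = 6.225.
Upper fence = Q3 + 1.5·IQR = 58.35 + 31.275 = 89.625.
2.1 < 6.225 → outlier.
4.6 < 6.225 → outlier.
All remaining values lie within [6.225, 89.625].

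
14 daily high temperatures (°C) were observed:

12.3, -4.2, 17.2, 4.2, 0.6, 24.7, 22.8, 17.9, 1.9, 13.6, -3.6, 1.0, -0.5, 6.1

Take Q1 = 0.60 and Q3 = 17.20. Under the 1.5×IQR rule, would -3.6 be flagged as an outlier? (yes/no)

IQR = Q3 − Q1 = 17.20 − 0.60 = 16.60.
Lower fence = Q1 − 1.5·IQR = 0.60 − 24.90 = -24.30.
Upper fence = Q3 + 1.5·IQR = 17.20 + 24.90 = 42.10.
-3.6 lies within [-24.30, 42.10].

no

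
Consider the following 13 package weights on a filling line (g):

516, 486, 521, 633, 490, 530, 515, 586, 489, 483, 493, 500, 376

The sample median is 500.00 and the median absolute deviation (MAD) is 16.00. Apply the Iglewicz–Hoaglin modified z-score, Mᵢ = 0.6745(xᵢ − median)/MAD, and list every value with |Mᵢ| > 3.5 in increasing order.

|Mᵢ| > 3.5 ⇔ |xᵢ − 500.00| > 3.5·16.00/0.6745 = 83.02.
So outliers lie outside [416.98, 583.02].
376: M = -5.23 → outlier.
586: M = 3.63 → outlier.
633: M = 5.61 → outlier.

376, 586, 633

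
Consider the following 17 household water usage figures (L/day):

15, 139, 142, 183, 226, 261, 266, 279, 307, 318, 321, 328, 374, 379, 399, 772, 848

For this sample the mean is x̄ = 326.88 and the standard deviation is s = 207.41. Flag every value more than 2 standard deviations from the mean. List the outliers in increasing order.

Cutoffs at x̄ ± 2s: 326.88 ± 2·207.41 = [-87.94, 741.70].
772: z = 2.15, |z| > 2 → outlier.
848: z = 2.51, |z| > 2 → outlier.
Every other value lies within [-87.94, 741.70].

772, 848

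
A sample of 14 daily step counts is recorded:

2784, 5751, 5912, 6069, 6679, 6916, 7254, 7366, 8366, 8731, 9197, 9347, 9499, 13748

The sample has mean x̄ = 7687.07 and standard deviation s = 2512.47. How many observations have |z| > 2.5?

Cutoffs: x̄ ± 2.5s = [1405.895, 13968.245].
Every value lies within the cutoffs.

0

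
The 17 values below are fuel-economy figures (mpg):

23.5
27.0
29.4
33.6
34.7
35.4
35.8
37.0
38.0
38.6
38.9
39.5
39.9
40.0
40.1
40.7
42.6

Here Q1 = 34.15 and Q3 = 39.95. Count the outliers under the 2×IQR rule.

0

IQR = 5.80; fences at 34.15 − 11.60 = 22.55 and 39.95 + 11.60 = 51.55.
Every value lies within the cutoffs.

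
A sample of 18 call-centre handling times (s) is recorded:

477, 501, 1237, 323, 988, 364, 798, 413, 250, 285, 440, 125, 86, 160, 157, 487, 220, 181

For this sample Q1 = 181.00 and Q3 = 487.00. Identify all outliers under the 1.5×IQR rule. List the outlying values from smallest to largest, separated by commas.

988, 1237

IQR = Q3 − Q1 = 487.00 − 181.00 = 306.00.
Lower fence = Q1 − 1.5·IQR = 181.00 − 459.00 = -278.00.
Upper fence = Q3 + 1.5·IQR = 487.00 + 459.00 = 946.00.
988 > 946.00 → outlier.
1237 > 946.00 → outlier.
All remaining values lie within [-278.00, 946.00].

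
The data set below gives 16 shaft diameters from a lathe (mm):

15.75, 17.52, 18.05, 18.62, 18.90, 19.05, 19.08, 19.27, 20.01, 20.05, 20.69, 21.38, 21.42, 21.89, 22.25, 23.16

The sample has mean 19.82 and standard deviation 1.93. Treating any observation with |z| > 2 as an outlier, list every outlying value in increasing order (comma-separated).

Cutoffs at x̄ ± 2s: 19.82 ± 2·1.93 = [15.96, 23.68].
15.75: z = -2.11, |z| > 2 → outlier.
Every other value lies within [15.96, 23.68].

15.75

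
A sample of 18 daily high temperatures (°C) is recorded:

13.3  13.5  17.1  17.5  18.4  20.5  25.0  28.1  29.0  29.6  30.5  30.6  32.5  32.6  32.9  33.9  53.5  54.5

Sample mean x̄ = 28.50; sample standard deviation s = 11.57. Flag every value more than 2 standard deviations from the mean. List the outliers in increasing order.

53.5, 54.5

Cutoffs at x̄ ± 2s: 28.50 ± 2·11.57 = [5.36, 51.64].
53.5: z = 2.16, |z| > 2 → outlier.
54.5: z = 2.25, |z| > 2 → outlier.
Every other value lies within [5.36, 51.64].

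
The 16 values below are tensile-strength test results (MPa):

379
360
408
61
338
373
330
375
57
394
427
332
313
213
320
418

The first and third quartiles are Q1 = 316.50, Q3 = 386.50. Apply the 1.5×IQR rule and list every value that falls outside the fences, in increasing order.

57, 61

IQR = Q3 − Q1 = 386.50 − 316.50 = 70.00.
Lower fence = Q1 − 1.5·IQR = 316.50 − 105.00 = 211.50.
Upper fence = Q3 + 1.5·IQR = 386.50 + 105.00 = 491.50.
57 < 211.50 → outlier.
61 < 211.50 → outlier.
All remaining values lie within [211.50, 491.50].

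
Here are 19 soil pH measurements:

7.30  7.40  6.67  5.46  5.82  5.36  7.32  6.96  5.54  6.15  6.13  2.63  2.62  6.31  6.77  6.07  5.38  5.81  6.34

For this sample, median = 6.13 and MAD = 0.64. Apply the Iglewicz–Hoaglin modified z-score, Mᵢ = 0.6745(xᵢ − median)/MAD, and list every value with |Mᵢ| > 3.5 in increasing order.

2.62, 2.63

|Mᵢ| > 3.5 ⇔ |xᵢ − 6.13| > 3.5·0.64/0.6745 = 3.32.
So outliers lie outside [2.81, 9.45].
2.62: M = -3.70 → outlier.
2.63: M = -3.69 → outlier.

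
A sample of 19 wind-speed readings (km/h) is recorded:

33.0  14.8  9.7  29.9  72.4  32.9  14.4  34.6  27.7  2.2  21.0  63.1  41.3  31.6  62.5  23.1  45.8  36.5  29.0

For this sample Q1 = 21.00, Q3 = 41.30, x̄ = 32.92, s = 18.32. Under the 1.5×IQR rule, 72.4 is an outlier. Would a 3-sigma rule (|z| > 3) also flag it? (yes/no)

no

z = (72.4 − 32.92) / 18.32 = 2.16.
|z| = 2.16 ≤ 3.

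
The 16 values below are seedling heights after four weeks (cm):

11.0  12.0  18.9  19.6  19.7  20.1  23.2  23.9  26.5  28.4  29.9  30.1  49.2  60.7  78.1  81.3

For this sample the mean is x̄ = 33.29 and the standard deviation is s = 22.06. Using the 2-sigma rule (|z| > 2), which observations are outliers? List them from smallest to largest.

78.1, 81.3

Cutoffs at x̄ ± 2s: 33.29 ± 2·22.06 = [-10.83, 77.41].
78.1: z = 2.03, |z| > 2 → outlier.
81.3: z = 2.18, |z| > 2 → outlier.
Every other value lies within [-10.83, 77.41].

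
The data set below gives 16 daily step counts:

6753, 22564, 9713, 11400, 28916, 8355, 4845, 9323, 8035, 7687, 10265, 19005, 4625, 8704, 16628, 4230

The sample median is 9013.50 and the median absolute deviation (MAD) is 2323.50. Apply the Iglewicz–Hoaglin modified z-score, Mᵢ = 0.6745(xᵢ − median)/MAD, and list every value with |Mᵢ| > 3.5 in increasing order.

|Mᵢ| > 3.5 ⇔ |xᵢ − 9013.50| > 3.5·2323.50/0.6745 = 12056.71.
So outliers lie outside [-3043.21, 21070.21].
22564: M = 3.93 → outlier.
28916: M = 5.78 → outlier.

22564, 28916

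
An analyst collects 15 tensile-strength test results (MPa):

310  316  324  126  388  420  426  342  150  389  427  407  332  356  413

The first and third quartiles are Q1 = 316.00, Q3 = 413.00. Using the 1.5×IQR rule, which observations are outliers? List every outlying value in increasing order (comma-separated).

IQR = Q3 − Q1 = 413.00 − 316.00 = 97.00.
Lower fence = Q1 − 1.5·IQR = 316.00 − 145.50 = 170.50.
Upper fence = Q3 + 1.5·IQR = 413.00 + 145.50 = 558.50.
126 < 170.50 → outlier.
150 < 170.50 → outlier.
All remaining values lie within [170.50, 558.50].

126, 150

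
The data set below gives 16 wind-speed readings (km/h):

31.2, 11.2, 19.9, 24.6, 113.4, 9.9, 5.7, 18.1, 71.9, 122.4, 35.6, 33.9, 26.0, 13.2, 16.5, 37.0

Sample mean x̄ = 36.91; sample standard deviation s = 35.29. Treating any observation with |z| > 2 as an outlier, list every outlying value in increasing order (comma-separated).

Cutoffs at x̄ ± 2s: 36.91 ± 2·35.29 = [-33.67, 107.49].
113.4: z = 2.17, |z| > 2 → outlier.
122.4: z = 2.42, |z| > 2 → outlier.
Every other value lies within [-33.67, 107.49].

113.4, 122.4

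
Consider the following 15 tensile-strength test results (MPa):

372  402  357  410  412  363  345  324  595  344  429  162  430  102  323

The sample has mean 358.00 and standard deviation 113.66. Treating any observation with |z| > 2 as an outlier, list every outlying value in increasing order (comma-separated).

102, 595

Cutoffs at x̄ ± 2s: 358.00 ± 2·113.66 = [130.68, 585.32].
102: z = -2.25, |z| > 2 → outlier.
595: z = 2.09, |z| > 2 → outlier.
Every other value lies within [130.68, 585.32].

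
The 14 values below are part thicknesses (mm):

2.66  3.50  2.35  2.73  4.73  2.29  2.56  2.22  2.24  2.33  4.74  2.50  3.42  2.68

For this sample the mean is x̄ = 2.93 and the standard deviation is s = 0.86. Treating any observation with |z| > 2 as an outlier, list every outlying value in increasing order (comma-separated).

Cutoffs at x̄ ± 2s: 2.93 ± 2·0.86 = [1.21, 4.65].
4.73: z = 2.09, |z| > 2 → outlier.
4.74: z = 2.10, |z| > 2 → outlier.
Every other value lies within [1.21, 4.65].

4.73, 4.74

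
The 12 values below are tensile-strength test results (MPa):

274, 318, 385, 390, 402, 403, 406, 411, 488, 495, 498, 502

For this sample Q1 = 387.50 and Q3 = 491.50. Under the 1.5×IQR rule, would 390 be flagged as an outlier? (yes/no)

no

IQR = Q3 − Q1 = 491.50 − 387.50 = 104.00.
Lower fence = Q1 − 1.5·IQR = 387.50 − 156.00 = 231.50.
Upper fence = Q3 + 1.5·IQR = 491.50 + 156.00 = 647.50.
390 lies within [231.50, 647.50].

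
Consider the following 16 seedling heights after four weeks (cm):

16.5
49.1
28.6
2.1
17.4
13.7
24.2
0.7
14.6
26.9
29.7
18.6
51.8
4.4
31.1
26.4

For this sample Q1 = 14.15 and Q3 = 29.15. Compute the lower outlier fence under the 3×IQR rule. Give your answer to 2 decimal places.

IQR = Q3 − Q1 = 29.15 − 14.15 = 15.00.
Lower fence = Q1 − 3·IQR = 14.15 − 45.00 = -30.85.
Upper fence = Q3 + 3·IQR = 29.15 + 45.00 = 74.15.

-30.85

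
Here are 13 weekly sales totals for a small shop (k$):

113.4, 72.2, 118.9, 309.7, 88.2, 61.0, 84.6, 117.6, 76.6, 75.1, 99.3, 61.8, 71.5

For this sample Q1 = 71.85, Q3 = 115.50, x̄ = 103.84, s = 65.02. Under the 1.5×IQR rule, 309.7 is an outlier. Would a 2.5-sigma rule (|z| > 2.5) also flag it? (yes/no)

yes

z = (309.7 − 103.84) / 65.02 = 3.17.
|z| = 3.17 > 2.5.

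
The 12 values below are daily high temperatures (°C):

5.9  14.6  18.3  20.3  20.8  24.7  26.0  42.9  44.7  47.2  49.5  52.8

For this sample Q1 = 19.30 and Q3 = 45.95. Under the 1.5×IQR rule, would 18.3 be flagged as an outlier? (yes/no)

no

IQR = Q3 − Q1 = 45.95 − 19.30 = 26.65.
Lower fence = Q1 − 1.5·IQR = 19.30 − 39.975 = -20.675.
Upper fence = Q3 + 1.5·IQR = 45.95 + 39.975 = 85.925.
18.3 lies within [-20.675, 85.925].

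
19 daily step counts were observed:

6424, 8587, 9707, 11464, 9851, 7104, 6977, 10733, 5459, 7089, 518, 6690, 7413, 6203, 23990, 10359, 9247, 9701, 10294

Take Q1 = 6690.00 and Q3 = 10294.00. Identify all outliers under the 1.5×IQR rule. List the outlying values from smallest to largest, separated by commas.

518, 23990

IQR = Q3 − Q1 = 10294.00 − 6690.00 = 3604.00.
Lower fence = Q1 − 1.5·IQR = 6690.00 − 5406.00 = 1284.00.
Upper fence = Q3 + 1.5·IQR = 10294.00 + 5406.00 = 15700.00.
518 < 1284.00 → outlier.
23990 > 15700.00 → outlier.
All remaining values lie within [1284.00, 15700.00].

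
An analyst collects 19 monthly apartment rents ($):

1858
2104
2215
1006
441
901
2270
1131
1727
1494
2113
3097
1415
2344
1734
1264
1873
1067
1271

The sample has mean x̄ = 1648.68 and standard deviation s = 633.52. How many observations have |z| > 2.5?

0

Cutoffs: x̄ ± 2.5s = [64.88, 3232.48].
Every value lies within the cutoffs.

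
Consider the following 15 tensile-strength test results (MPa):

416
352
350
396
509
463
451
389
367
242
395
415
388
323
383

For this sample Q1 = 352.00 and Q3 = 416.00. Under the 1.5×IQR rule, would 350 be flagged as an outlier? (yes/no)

no

IQR = Q3 − Q1 = 416.00 − 352.00 = 64.00.
Lower fence = Q1 − 1.5·IQR = 352.00 − 96.00 = 256.00.
Upper fence = Q3 + 1.5·IQR = 416.00 + 96.00 = 512.00.
350 lies within [256.00, 512.00].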